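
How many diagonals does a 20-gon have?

Total line segments between 20 vertices = C(20,2) = 190.
Subtract the 20 sides: 190 - 20 = 170 diagonals.

170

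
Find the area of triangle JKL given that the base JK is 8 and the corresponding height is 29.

A triangle's area is half the area of a rectangle with the same base and height.
Area = (1/2) * 8 * 29 = 116.

116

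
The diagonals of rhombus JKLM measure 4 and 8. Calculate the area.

Area of a rhombus = (d1 * d2) / 2
Area = (4 * 8) / 2
Area = 32 / 2
Area = 16

16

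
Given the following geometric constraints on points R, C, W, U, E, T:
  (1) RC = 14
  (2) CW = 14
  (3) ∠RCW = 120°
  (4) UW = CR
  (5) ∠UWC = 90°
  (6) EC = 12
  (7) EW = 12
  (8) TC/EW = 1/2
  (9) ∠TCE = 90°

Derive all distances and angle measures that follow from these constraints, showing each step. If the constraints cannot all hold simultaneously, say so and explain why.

The constraints are consistent.

From the given relations:
  UW = CR = 14
  TC = 1/2·EW = 1/2·12 = 6

Step 1: From RC = 14, CW = 14, and ∠RCW = 120°, by the law of cosines:
  RW² = RC² + CW² - 2·RC·CW·cos(120°) = 196 + 196 + 196 = 588
  RW = 14·√3

Step 2: From CW = 14, WU = 14, and ∠CWU = 90°, by the law of cosines:
  CU² = CW² + WU² - 2·CW·WU·cos(90°) = 196 + 196 - 0 = 392
  CU = 14·√2

Step 3: From EC = 12, CT = 6, and ∠ECT = 90°, by the law of cosines:
  ET² = EC² + CT² - 2·EC·CT·cos(90°) = 144 + 36 - 0 = 180
  ET = 6·√5

Step 4: From CE = 12, CW = 14, EW = 12, by the inverse law of cosines:
  cos(∠ECW) = (CE² + CW² - EW²) / (2·CE·CW)
  ∠ECW = 54.31°

Step 5: From WC = 14, WE = 12, CE = 12, by the inverse law of cosines:
  cos(∠CWE) = (WC² + WE² - CE²) / (2·WC·WE)
  ∠CWE = 54.31°

Step 6: From EC = 12, EW = 12, CW = 14, by the inverse law of cosines:
  cos(∠CEW) = (EC² + EW² - CW²) / (2·EC·EW)
  ∠CEW = 71.37°

Step 7: From RC = 14, RW = 14·√3, CW = 14, by the inverse law of cosines:
  cos(∠CRW) = (RC² + RW² - CW²) / (2·RC·RW)
  ∠CRW = 30°

Step 8: From CU = 14·√2, CW = 14, UW = 14, by the inverse law of cosines:
  cos(∠UCW) = (CU² + CW² - UW²) / (2·CU·CW)
  ∠UCW = 45°

Step 9: From WC = 14, WR = 14·√3, CR = 14, by the inverse law of cosines:
  cos(∠CWR) = (WC² + WR² - CR²) / (2·WC·WR)
  ∠CWR = 30°

Step 10: From UC = 14·√2, UW = 14, CW = 14, by the inverse law of cosines:
  cos(∠CUW) = (UC² + UW² - CW²) / (2·UC·UW)
  ∠CUW = 45°

Step 11: From EC = 12, ET = 6·√5, CT = 6, by the inverse law of cosines:
  cos(∠CET) = (EC² + ET² - CT²) / (2·EC·ET)
  ∠CET = 26.57°

Step 12: From TC = 6, TE = 6·√5, CE = 12, by the inverse law of cosines:
  cos(∠CTE) = (TC² + TE² - CE²) / (2·TC·TE)
  ∠CTE = 63.43°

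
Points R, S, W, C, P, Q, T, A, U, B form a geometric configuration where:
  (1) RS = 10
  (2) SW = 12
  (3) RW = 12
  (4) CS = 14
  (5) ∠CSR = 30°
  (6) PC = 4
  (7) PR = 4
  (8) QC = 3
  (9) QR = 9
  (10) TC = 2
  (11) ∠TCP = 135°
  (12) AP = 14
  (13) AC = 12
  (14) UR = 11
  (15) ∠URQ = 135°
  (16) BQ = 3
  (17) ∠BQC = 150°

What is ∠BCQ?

Step 1: By the law of cosines on triangle CQB: CB² = 3² + 3² − 2·3·3·cos(150°) = 33.59, so CB ≈ 5.8.
Step 2: By the inverse law of cosines on triangle BCQ: cos(∠BCQ) = (5.8² + 3² − 3²) / (2·5.8·3) = 33.59/34.77 = 0.9659, so ∠BCQ = 15°.

Therefore, the measure of angle ∠BCQ = 15°.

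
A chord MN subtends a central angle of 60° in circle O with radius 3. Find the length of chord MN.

Chord length = 2r sin(θ/2)
= 2 × 3 × sin(60°/2)
= 2 × 3 × sin(30°)
= 3

3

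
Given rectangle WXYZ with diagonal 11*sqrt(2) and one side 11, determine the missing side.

The diagonal of a rectangle forms a right triangle with the two sides.
Rearranging the Pythagorean theorem: missing side = sqrt(d^2 - known^2).
= sqrt(242 - 121) = sqrt(121) = 11.

11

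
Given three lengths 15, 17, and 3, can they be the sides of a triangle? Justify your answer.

For three segments to close into a triangle, no single side can be as long as the other two combined.
The longest side is 17, and 3 + 15 = 18 > 17.
A triangle can be formed.

Yes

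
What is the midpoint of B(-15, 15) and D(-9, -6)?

The midpoint is the average of the coordinates:
x: (-15 + -9)/2 = -12
y: (15 + -6)/2 = 9/2
Midpoint = (-12, 9/2)

(-12, 9/2)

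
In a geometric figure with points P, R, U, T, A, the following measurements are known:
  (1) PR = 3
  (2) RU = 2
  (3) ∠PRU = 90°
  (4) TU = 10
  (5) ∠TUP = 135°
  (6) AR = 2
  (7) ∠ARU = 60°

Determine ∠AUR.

Step 1: By the law of cosines on triangle URA: UA² = 2² + 2² − 2·2·2·cos(60°) = 4, so UA = 2.
Step 2: By the inverse law of cosines on triangle AUR: cos(∠AUR) = (2² + 2² − 2²) / (2·2·2) = 4/8 = 0.5, so ∠AUR = 60°.

Therefore, the measure of angle ∠AUR = 60°.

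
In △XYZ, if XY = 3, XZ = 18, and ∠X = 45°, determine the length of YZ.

Law of cosines: YZ^2 = 3^2 + 18^2 - 2(3)(18)cos(45°) = 333 - 54*sqrt(2), so YZ = 3*sqrt(37 - 6*sqrt(2)).

3*sqrt(37 - 6*sqrt(2))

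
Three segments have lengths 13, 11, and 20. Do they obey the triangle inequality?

Sort the sides: 11, 13, 20.
It suffices to check that the sum of the two smallest exceeds the largest:
11 + 13 = 24 > 20. ✓
Yes, a valid triangle can be formed.

Yes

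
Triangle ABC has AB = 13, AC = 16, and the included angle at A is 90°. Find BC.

By the law of cosines: BC^2 = AB^2 + AC^2 - 2*AB*AC*cos(A)
BC^2 = 13^2 + 16^2 - 2*13*16*cos(90°)
BC^2 = 169 + 256 - 416*(0)
BC^2 = 425
BC = 5*sqrt(17)

5*sqrt(17)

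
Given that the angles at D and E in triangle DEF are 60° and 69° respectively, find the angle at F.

The interior angles sum to 180°: angle F = 180 - 60 - 69 = 51°.
The triangle is acute (angles 60°, 69°, 51°).

51 degrees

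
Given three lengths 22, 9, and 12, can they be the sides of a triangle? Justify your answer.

The longest side is 22. The other two sides sum to 9 + 12 = 21.
Since 21 ≤ 22, the two shorter sides cannot reach around to close the triangle.

No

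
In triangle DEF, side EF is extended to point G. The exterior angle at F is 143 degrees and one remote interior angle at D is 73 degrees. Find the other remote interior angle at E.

By the exterior angle theorem: exterior angle = sum of remote interior angles.
143 = 73 + angle E
angle E = 143 - 73 = 70 degrees

70 degrees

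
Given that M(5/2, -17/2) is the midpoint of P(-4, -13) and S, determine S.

Using the midpoint formula: M = ((x1 + x2)/2, (y1 + y2)/2)
We know M = (5/2, -17/2) and P = (-4, -13)
For x: 5/2 = (-4 + x2)/2, so x2 = 2*5/2 - -4 = 9
For y: -17/2 = (-13 + y2)/2, so y2 = 2*-17/2 - -13 = -4
S = (9, -4)

(9, -4)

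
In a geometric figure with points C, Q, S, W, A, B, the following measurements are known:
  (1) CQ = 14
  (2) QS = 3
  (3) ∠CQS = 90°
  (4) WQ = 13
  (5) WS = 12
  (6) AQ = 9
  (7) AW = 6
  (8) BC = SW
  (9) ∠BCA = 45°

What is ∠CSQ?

Step 1: By the law of cosines on triangle SQC: SC² = 3² + 14² − 2·3·14·cos(90°) = 205, so SC ≈ 14.32.
Step 2: By the inverse law of cosines on triangle CSQ: cos(∠CSQ) = (14.32² + 3² − 14²) / (2·14.32·3) = 18/85.91 = 0.2095, so ∠CSQ = 77.91°.

Therefore, the measure of angle ∠CSQ = 77.91°.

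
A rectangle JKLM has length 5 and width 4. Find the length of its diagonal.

Using the Pythagorean theorem:
d² = 5² + 4² = 25 + 16 = 41
d = sqrt(41)

sqrt(41)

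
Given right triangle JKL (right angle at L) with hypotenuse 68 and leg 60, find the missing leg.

KL = sqrt(68^2 - 60^2) = sqrt(1024) = 32

32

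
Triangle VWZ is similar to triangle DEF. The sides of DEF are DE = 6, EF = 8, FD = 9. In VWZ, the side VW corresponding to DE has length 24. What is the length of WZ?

Since the triangles are similar, the ratio of corresponding sides is constant.
Scale factor k = VW / DE = 24 / 6 = 4
WZ = k * EF = 4 * 8 = 32

32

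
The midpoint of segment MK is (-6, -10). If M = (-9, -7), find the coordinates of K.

Using the midpoint formula: M = ((x1 + x2)/2, (y1 + y2)/2)
We know M = (-6, -10) and M = (-9, -7)
For x: -6 = (-9 + x2)/2, so x2 = 2*-6 - -9 = -3
For y: -10 = (-7 + y2)/2, so y2 = 2*-10 - -7 = -13
K = (-3, -13)

(-3, -13)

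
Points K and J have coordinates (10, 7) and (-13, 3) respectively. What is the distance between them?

The horizontal distance is |-13 - 10| = 23 and the vertical distance is |3 - 7| = 4.
By the Pythagorean theorem, d = sqrt(23^2 + 4^2) = sqrt(545).

sqrt(545)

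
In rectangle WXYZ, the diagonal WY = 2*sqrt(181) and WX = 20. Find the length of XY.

The diagonal of a rectangle forms a right triangle with the two sides.
Rearranging the Pythagorean theorem: missing side = sqrt(d^2 - known^2).
= sqrt(724 - 400) = sqrt(324) = 18.

18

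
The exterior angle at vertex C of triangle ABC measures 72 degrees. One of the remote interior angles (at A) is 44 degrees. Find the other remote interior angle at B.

angle B = 72 - 44 = 28 degrees (exterior angle theorem).

28 degrees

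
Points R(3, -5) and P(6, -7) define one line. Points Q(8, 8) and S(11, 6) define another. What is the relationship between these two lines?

Slope of line 1: m1 = (-7 - -5)/(6 - 3) = -2/3 = -2/3
Slope of line 2: m2 = (6 - 8)/(11 - 8) = -2/3 = -2/3
Two lines are parallel if and only if they have equal slopes (or both are vertical).
Here m1 = m2 = -2/3, confirming the lines are parallel.

Parallel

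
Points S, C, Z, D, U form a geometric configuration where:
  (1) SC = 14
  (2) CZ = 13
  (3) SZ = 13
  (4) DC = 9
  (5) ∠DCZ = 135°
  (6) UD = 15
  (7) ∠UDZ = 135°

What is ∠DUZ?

Step 1: By the law of cosines on triangle ZCD: ZD² = 13² + 9² − 2·13·9·cos(135°) = 415.46, so ZD ≈ 20.38.
Step 2: By the law of cosines on triangle UDZ: UZ² = 15² + 20.38² − 2·15·20.38·cos(135°) = 1072.85, so UZ ≈ 32.75.
Step 3: By the inverse law of cosines on triangle DUZ: cos(∠DUZ) = (15² + 32.75² − 20.38²) / (2·15·32.75) = 882.39/982.63 = 0.898, so ∠DUZ = 26.11°.

Therefore, the measure of angle ∠DUZ = 26.11°.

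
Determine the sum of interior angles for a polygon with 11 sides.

The sum of interior angles of an n-sided polygon is (n - 2) * 180.
For n = 11: (11 - 2) * 180 = 9 * 180 = 1620 degrees.

1620 degrees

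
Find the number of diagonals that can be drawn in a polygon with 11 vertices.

The number of diagonals in an n-gon is n(n - 3)/2.
For n = 11: 11(11 - 3)/2 = 11 × 8 / 2 = 44.

44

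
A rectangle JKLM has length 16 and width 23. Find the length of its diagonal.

Using the Pythagorean theorem:
d² = 16² + 23² = 256 + 529 = 785
d = sqrt(785)

sqrt(785)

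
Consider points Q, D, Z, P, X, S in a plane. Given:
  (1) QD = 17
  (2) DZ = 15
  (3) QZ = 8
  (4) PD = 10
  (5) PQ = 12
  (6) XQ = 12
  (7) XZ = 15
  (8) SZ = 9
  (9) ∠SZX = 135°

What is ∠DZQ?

Step 1: By the inverse law of cosines on triangle DZQ: cos(∠DZQ) = (15² + 8² − 17²) / (2·15·8) = 0/240 = 0, so ∠DZQ = 90°.

Therefore, the measure of angle ∠DZQ = 90°.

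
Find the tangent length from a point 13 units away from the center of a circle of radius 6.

tangent = √(d² - r²) = √(13² - 6²) = √(169 - 36) = √133 = sqrt(133)

sqrt(133)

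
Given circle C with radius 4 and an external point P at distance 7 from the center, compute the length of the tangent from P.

The tangent, radius, and line from the external point to the center form a right triangle.
The right angle is where the tangent meets the radius.
By the Pythagorean theorem: tangent² + 4² = 7²
tangent² = 49 - 16 = 33
tangent = sqrt(33)

sqrt(33)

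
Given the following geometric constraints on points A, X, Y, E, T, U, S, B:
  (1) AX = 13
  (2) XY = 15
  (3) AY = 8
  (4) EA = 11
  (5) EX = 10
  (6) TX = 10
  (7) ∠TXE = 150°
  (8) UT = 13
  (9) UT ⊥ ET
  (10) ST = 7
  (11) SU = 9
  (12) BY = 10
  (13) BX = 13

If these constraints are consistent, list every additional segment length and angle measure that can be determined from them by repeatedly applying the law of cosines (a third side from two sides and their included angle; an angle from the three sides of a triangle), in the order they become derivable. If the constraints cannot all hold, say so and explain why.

The constraints are consistent. Derivable facts, in order:
After 1 step:
- ET ≈ 19.32
- ∠AEX = 76.33°
- ∠AXE = 55.3°
- ∠AXY = 32.2°
- ∠AYX = 60°
- ∠BXY = 41.08°
- ∠BYX = 58.67°
- ∠EAX = 48.37°
- ∠STU = 41.17°
- ∠SUT = 30.8°
- ∠TSU = 108.03°
- ∠XAY = 87.8°
- ∠XBY = 80.26°
After 2 steps:
- EU ≈ 23.29
- ∠ETX = 15°
- ∠TEX = 15°
After 3 steps:
- ∠EUT = 56.06°
- ∠TEU = 33.94°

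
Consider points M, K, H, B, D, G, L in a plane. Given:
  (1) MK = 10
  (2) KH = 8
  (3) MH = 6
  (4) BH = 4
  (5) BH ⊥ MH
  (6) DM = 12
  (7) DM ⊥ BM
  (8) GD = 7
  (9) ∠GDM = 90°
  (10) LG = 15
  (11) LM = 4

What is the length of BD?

Step 1: By the law of cosines on triangle BHM: BM² = 4² + 6² − 2·4·6·cos(90°) = 52, so BM = 2·√13.
Step 2: By the law of cosines on triangle BMD: BD² = (2·√13)² + 12² − 2·2·√13·12·cos(90°) = 196, so BD = 14.

Therefore, the length of BD = 14.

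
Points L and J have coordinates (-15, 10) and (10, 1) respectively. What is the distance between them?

The horizontal distance is |10 - -15| = 25 and the vertical distance is |1 - 10| = 9.
By the Pythagorean theorem, d = sqrt(25^2 + 9^2) = sqrt(706).

sqrt(706)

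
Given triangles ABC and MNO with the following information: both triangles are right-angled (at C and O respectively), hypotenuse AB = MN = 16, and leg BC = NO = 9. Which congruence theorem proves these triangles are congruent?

The given information matches HL: The hypotenuse and one leg of two right triangles are equal (Hypotenuse-Leg).

HL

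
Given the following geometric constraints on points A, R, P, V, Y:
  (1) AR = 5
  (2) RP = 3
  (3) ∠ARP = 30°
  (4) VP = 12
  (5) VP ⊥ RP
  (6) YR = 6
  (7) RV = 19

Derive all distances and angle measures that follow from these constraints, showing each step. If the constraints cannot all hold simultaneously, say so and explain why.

These constraints are not satisfiable: by the triangle inequality in triangle PRV, (2) RP = 3 and (4) VP = 12 force RV ≤ 3 + 12 = 15, but (7) says RV = 19. No planar figure meets all of them, so nothing further can be derived.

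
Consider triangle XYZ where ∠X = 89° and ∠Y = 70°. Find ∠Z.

The interior angles sum to 180°: angle Z = 180 - 89 - 70 = 21°.
The triangle is acute (angles 89°, 70°, 21°).

21 degrees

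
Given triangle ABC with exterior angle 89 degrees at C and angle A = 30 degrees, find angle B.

angle B = 89 - 30 = 59 degrees (exterior angle theorem).

59 degrees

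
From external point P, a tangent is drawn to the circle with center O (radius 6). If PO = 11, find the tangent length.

The tangent, radius, and line from the external point to the center form a right triangle.
The right angle is where the tangent meets the radius.
By the Pythagorean theorem: tangent² + 6² = 11²
tangent² = 121 - 36 = 85
tangent = sqrt(85)

sqrt(85)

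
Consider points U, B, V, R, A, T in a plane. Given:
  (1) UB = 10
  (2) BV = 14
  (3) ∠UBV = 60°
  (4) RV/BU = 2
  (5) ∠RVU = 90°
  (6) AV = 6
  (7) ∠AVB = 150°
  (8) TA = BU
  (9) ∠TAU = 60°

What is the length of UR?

From the given relations: RV = 2·BU = 2·10 = 20.
Step 1: By the law of cosines on triangle UBV: UV² = 10² + 14² − 2·10·14·cos(60°) = 156, so UV = 2·√39.
Step 2: By the law of cosines on triangle UVR: UR² = (2·√39)² + 20² − 2·2·√39·20·cos(90°) = 556, so UR = 2·√139.

Therefore, the length of UR = 2·√139.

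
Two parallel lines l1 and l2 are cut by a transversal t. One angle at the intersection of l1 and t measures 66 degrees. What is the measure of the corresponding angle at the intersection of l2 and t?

Corresponding angles are equal: 66 degrees.

66 degrees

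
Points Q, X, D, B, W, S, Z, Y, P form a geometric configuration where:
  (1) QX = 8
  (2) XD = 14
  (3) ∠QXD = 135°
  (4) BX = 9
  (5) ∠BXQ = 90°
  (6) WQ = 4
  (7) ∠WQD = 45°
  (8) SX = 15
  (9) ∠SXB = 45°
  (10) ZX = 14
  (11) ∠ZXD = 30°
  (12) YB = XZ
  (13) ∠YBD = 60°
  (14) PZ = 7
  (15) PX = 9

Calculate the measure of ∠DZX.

Step 1: By the law of cosines on triangle ZXD: ZD² = 14² + 14² − 2·14·14·cos(30°) = 52.52, so ZD ≈ 7.25.
Step 2: By the inverse law of cosines on triangle DZX: cos(∠DZX) = (7.25² + 14² − 14²) / (2·7.25·14) = 52.52/202.91 = 0.2588, so ∠DZX = 75°.

Therefore, the measure of angle ∠DZX = 75°.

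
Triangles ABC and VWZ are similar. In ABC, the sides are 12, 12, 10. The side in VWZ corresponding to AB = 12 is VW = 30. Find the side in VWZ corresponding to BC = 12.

Since the triangles are similar, the ratio of corresponding sides is constant.
Scale factor k = VW / AB = 30 / 12 = 5/2
WZ = k * BC = 5/2 * 12 = 30

30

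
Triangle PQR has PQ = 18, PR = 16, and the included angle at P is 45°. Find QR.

Law of cosines: QR^2 = 18^2 + 16^2 - 2(18)(16)cos(45°) = 580 - 288*sqrt(2), so QR = 2*sqrt(145 - 72*sqrt(2)).

2*sqrt(145 - 72*sqrt(2))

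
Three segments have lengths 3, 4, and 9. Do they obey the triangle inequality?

No.
The triangle inequality is violated: 3 + 4 = 7 ≤ 9.
These lengths cannot form a triangle.

No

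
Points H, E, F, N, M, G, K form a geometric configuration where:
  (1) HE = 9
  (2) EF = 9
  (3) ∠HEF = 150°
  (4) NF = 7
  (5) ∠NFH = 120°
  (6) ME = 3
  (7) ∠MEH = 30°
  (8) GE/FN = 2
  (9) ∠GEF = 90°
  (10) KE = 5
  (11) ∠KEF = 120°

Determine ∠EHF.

Step 1: By the law of cosines on triangle HEF: HF² = 9² + 9² − 2·9·9·cos(150°) = 302.3, so HF ≈ 17.39.
Step 2: By the inverse law of cosines on triangle EHF: cos(∠EHF) = (9² + 17.39² − 9²) / (2·9·17.39) = 302.3/312.96 = 0.9659, so ∠EHF = 15°.

Therefore, the measure of angle ∠EHF = 15°.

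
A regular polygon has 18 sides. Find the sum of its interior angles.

The sum of interior angles of an n-sided polygon is (n - 2) * 180.
For n = 18: (18 - 2) * 180 = 16 * 180 = 2880 degrees.

2880 degrees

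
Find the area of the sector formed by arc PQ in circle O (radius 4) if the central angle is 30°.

The full circle has area πr² = π(4)² = 16*pi.
The sector covers 30° out of 360°, a fraction of 1/12.
Sector area = 16*pi × 1/12 = 4*pi/3.

4*pi/3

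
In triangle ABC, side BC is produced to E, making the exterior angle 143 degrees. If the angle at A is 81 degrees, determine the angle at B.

The exterior angle theorem states that an exterior angle equals the sum of the two non-adjacent interior angles.
So 143 = 81 + angle B, which gives angle B = 143 - 81 = 62 degrees.

62 degrees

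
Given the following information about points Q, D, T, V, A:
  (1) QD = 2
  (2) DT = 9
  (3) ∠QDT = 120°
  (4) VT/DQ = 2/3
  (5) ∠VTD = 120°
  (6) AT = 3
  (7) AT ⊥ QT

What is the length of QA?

Step 1: By the law of cosines on triangle QDT: QT² = 2² + 9² − 2·2·9·cos(120°) = 103, so QT = √103.
Step 2: By the law of cosines on triangle QTA: QA² = √103² + 3² − 2·√103·3·cos(90°) = 112, so QA = 4·√7.

Therefore, the length of QA = 4·√7.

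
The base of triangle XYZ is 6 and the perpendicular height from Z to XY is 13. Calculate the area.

Area = (1/2) * base * height
Area = (1/2) * 6 * 13
Area = 39

39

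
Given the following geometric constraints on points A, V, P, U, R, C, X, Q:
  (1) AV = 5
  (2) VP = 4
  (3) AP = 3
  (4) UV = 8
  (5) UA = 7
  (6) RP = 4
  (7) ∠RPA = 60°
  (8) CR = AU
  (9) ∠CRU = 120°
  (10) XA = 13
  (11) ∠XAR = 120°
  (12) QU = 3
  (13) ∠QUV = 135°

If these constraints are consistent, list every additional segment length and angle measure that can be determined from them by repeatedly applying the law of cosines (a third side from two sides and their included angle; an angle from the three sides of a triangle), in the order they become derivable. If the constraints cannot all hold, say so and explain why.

The constraints are consistent. Derivable facts, in order:
After 1 step:
- AR = √13
- VQ ≈ 10.34
- ∠APV = 90°
- ∠AUV = 38.21°
- ∠AVP = 36.87°
- ∠AVU = 60°
- ∠PAV = 53.13°
- ∠UAV = 81.79°
After 2 steps:
- RX ≈ 15.13
- ∠ARP = 46.1°
- ∠PAR = 73.9°
- ∠QVU = 11.84°
- ∠UQV = 33.16°
After 3 steps:
- ∠ARX = 48.09°
- ∠AXR = 11.91°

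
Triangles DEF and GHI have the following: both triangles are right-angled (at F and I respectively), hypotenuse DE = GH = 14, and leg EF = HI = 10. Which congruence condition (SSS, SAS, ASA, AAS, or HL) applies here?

The given information provides:
both triangles are right-angled (at F and I respectively), hypotenuse DE = GH = 14, and leg EF = HI = 10
This matches the HL congruence theorem.
The hypotenuse and one leg of two right triangles are equal (Hypotenuse-Leg).

HL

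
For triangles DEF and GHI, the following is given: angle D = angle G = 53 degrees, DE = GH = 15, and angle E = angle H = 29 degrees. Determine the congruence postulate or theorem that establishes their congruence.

The given information matches ASA: Two pairs of corresponding angles and the included side are equal (Angle-Side-Angle).

ASA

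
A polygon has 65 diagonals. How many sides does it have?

Using d = n(n - 3)/2, we solve 65 = n(n - 3)/2.
So n(n - 3) = 130.
Testing n = 13: 13 * 10 = 130 = 130. Correct.
The polygon has 13 sides.

13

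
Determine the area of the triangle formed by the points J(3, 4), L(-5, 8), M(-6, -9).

Shoelace: Area = (1/2)|3(8--9) + -5(-9-4) + -6(4-8)| = (1/2)(140) = 70

70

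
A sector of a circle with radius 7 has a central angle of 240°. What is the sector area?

The full circle has area πr² = π(7)² = 49*pi.
The sector covers 240° out of 360°, a fraction of 2/3.
Sector area = 49*pi × 2/3 = 98*pi/3.

98*pi/3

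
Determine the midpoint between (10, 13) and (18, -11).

The midpoint is the point halfway along the segment.
Move half the horizontal distance: 10 + (18 - 10)/2 = 10 + 8/2 = 14
Move half the vertical distance: 13 + (-11 - 13)/2 = 13 + -24/2 = 1
Midpoint = (14, 1)

(14, 1)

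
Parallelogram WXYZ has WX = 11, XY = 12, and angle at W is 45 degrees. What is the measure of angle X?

Consecutive angles are supplementary: angle X = 180 - 45 = 135 degrees.

135 degrees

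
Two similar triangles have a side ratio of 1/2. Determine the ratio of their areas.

Area scales with the square of linear dimensions. If every length is multiplied by 1/2, then the area is multiplied by (1/2)^2 = 1/4.
The area ratio is 1:4.

1:4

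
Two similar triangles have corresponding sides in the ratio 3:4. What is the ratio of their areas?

The ratio of areas of similar triangles equals the square of the side ratio.
Side ratio = 3:4
Area ratio = (3/4)^2 = 9/16 = 9:16

9:16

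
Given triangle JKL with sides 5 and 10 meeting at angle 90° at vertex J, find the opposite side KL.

Since angle J = 90°, this is a right triangle and the law of cosines reduces to the Pythagorean theorem.
KL^2 = 5^2 + 10^2 = 125
KL = 5*sqrt(5)

5*sqrt(5)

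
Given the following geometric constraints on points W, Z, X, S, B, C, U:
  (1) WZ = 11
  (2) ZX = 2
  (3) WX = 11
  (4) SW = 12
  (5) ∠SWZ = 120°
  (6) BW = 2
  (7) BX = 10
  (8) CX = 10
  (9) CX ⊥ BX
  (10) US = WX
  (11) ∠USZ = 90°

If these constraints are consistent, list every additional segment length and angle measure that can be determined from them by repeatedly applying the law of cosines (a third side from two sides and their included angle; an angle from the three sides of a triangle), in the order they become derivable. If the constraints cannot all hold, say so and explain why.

The constraints are consistent. Derivable facts, in order:
After 1 step:
- BC = 10·√2
- ZS ≈ 19.92
- ∠BWX = 55.38°
- ∠BXW = 9.47°
- ∠WBX = 115.15°
- ∠WXZ = 84.78°
- ∠WZX = 84.78°
- ∠XWZ = 10.43°
After 2 steps:
- ZU ≈ 22.76
- ∠BCX = 45°
- ∠CBX = 45°
- ∠SZW = 31.44°
- ∠WSZ = 28.56°
After 3 steps:
- ∠SUZ = 61.1°
- ∠SZU = 28.9°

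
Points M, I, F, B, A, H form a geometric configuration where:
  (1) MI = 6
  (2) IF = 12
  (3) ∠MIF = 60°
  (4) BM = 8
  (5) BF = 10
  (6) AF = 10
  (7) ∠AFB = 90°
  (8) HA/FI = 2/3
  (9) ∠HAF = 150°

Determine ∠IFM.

Step 1: By the law of cosines on triangle FIM: FM² = 12² + 6² − 2·12·6·cos(60°) = 108, so FM = 6·√3.
Step 2: By the inverse law of cosines on triangle IFM: cos(∠IFM) = (12² + (6·√3)² − 6²) / (2·12·6·√3) = 216/249.42 = 0.866, so ∠IFM = 30°.

Therefore, the measure of angle ∠IFM = 30°.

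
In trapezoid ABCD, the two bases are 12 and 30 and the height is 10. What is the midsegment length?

midsegment = (12 + 30) / 2 = 42 / 2 = 21

21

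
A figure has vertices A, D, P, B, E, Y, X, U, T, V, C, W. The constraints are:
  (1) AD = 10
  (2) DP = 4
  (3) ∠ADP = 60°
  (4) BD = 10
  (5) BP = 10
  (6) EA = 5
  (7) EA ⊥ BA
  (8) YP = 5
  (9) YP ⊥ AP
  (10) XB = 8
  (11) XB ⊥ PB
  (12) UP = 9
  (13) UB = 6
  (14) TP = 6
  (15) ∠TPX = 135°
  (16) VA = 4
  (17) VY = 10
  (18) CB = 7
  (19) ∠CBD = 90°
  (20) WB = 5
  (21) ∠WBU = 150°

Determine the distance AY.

Step 1: By the law of cosines on triangle PDA: PA² = 4² + 10² − 2·4·10·cos(60°) = 76, so PA = 2·√19.
Step 2: By the law of cosines on triangle APY: AY² = (2·√19)² + 5² − 2·2·√19·5·cos(90°) = 101, so AY = √101.

Therefore, the length of AY = √101.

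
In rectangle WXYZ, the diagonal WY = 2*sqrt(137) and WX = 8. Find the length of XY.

Using the Pythagorean theorem: d^2 = a^2 + b^2
b^2 = d^2 - a^2
b^2 = 548 - 64
b^2 = 484
b = sqrt(484) = 22

22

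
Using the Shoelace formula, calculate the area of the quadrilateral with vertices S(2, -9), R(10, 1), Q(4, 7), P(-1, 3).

The Shoelace formula works by pairing each vertex with the next (cycling back to the first).
For each pair, compute x_i*y_(i+1) - x_(i+1)*y_i:
  (2*1 - 10*-9) = 92
  (10*7 - 4*1) = 66
  (4*3 - -1*7) = 19
  (-1*-9 - 2*3) = 3
Taking half the absolute value of the total: Area = (1/2)(180) = 90.

90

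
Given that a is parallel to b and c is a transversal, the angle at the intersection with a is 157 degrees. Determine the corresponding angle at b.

When a transversal crosses parallel lines, angles in the same position at each intersection are called corresponding angles.
These are always equal, so the answer is 157 degrees.

157 degrees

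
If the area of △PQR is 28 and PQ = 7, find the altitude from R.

Rearranging the area formula Area = (1/2) * base * height:
height = 2 * Area / base = 2 * 28 / 7 = 8.

8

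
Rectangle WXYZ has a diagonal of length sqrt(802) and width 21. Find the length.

The diagonal of a rectangle forms a right triangle with the two sides.
Rearranging the Pythagorean theorem: missing side = sqrt(d^2 - known^2).
= sqrt(802 - 441) = sqrt(361) = 19.

19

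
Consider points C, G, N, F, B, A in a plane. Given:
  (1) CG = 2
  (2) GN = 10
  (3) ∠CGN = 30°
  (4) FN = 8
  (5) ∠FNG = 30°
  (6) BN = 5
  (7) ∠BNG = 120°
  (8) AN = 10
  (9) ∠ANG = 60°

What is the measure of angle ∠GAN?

Step 1: By the law of cosines on triangle ANG: AG² = 10² + 10² − 2·10·10·cos(60°) = 100, so AG = 10.
Step 2: By the inverse law of cosines on triangle GAN: cos(∠GAN) = (10² + 10² − 10²) / (2·10·10) = 100/200 = 0.5, so ∠GAN = 60°.

Therefore, the measure of angle ∠GAN = 60°.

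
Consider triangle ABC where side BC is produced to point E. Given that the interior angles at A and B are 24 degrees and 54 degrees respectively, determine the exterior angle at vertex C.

Exterior angle = 24 + 54 = 78 degrees (exterior angle theorem).

78 degrees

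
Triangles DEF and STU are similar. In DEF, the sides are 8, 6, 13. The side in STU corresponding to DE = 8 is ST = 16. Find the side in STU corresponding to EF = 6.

k = 16/8 = 2. TU = 2 * 6 = 12.

12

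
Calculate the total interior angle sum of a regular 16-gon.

The sum of interior angles of an n-sided polygon is (n - 2) * 180.
For n = 16: (16 - 2) * 180 = 14 * 180 = 2520 degrees.

2520 degrees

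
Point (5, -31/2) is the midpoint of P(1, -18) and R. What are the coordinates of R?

Using the midpoint formula: M = ((x1 + x2)/2, (y1 + y2)/2)
We know M = (5, -31/2) and P = (1, -18)
For x: 5 = (1 + x2)/2, so x2 = 2*5 - 1 = 9
For y: -31/2 = (-18 + y2)/2, so y2 = 2*-31/2 - -18 = -13
R = (9, -13)

(9, -13)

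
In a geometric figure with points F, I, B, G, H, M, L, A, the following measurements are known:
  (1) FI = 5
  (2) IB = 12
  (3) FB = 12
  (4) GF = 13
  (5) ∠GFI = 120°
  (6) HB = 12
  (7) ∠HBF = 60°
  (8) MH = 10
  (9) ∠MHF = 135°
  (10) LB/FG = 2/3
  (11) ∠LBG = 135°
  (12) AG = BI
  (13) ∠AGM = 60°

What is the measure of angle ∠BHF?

Step 1: By the law of cosines on triangle HBF: HF² = 12² + 12² − 2·12·12·cos(60°) = 144, so HF = 12.
Step 2: By the inverse law of cosines on triangle BHF: cos(∠BHF) = (12² + 12² − 12²) / (2·12·12) = 144/288 = 0.5, so ∠BHF = 60°.

Therefore, the measure of angle ∠BHF = 60°.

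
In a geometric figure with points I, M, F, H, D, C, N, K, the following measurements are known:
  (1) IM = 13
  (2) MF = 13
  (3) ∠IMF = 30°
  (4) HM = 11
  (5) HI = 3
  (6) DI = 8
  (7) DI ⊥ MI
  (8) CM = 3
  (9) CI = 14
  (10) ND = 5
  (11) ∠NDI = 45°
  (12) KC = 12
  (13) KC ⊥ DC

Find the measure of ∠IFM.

Step 1: By the law of cosines on triangle FMI: FI² = 13² + 13² − 2·13·13·cos(30°) = 45.28, so FI ≈ 6.73.
Step 2: By the inverse law of cosines on triangle IFM: cos(∠IFM) = (6.73² + 13² − 13²) / (2·6.73·13) = 45.28/174.96 = 0.2588, so ∠IFM = 75°.

Therefore, the measure of angle ∠IFM = 75°.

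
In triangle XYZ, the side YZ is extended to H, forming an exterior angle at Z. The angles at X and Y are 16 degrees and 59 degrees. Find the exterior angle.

Exterior angle = 16 + 59 = 75 degrees (exterior angle theorem).

75 degrees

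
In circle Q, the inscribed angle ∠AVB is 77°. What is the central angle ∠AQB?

Central angle = 2 × 77° = 154° (inscribed angle theorem).

154°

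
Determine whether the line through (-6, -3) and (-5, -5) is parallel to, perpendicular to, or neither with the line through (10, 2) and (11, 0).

Slope of line 1: m1 = (-5 - -3)/(-5 - -6) = -2/1 = -2
Slope of line 2: m2 = (0 - 2)/(11 - 10) = -2/1 = -2
Two lines are parallel if and only if they have equal slopes (or both are vertical).
Here m1 = m2 = -2, confirming the lines are parallel.

Parallel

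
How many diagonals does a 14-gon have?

Each of the 14 vertices connects to 11 non-adjacent vertices via diagonals.
Total connections = 14 × 11 = 154, but each diagonal is counted twice.
Number of diagonals = 154 / 2 = 77.

77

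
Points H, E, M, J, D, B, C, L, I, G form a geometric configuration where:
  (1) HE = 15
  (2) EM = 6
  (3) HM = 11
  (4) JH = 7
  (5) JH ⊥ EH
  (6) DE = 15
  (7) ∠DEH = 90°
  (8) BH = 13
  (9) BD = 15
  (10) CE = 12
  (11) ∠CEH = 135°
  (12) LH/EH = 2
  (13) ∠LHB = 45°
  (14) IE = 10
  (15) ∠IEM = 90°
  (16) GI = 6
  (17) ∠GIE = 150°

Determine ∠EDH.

Step 1: By the law of cosines on triangle DEH: DH² = 15² + 15² − 2·15·15·cos(90°) = 450, so DH = 15·√2.
Step 2: By the inverse law of cosines on triangle EDH: cos(∠EDH) = (15² + (15·√2)² − 15²) / (2·15·15·√2) = 450/636.4 = 0.7071, so ∠EDH = 45°.

Therefore, the measure of angle ∠EDH = 45°.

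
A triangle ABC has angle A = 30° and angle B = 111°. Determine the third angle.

By the triangle angle sum property, the three interior angles of any triangle add up to 180°.
We know angle A = 30° and angle B = 111°, so their sum is 141°.
Therefore angle C = 180° - 141° = 39°.

39 degrees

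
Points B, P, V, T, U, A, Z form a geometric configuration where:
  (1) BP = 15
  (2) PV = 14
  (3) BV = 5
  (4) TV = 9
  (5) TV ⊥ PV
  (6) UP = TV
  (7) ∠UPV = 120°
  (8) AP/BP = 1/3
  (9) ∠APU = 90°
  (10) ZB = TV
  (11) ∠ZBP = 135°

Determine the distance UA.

From the given relations: UP = TV = 9; AP = 1/3·BP = 1/3·15 = 5.
Step 1: By the law of cosines on triangle UPA: UA² = 9² + 5² − 2·9·5·cos(90°) = 106, so UA = √106.

Therefore, the length of UA = √106.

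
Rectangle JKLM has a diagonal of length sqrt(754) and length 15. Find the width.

The diagonal of a rectangle forms a right triangle with the two sides.
Rearranging the Pythagorean theorem: missing side = sqrt(d^2 - known^2).
= sqrt(754 - 225) = sqrt(529) = 23.

23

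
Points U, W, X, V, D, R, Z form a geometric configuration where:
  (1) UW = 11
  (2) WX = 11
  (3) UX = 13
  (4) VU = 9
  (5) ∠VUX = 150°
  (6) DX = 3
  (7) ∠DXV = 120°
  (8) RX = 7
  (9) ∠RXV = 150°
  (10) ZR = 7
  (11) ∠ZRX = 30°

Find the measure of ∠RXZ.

Step 1: By the law of cosines on triangle XRZ: XZ² = 7² + 7² − 2·7·7·cos(30°) = 13.13, so XZ ≈ 3.62.
Step 2: By the inverse law of cosines on triangle RXZ: cos(∠RXZ) = (7² + 3.62² − 7²) / (2·7·3.62) = 13.13/50.73 = 0.2588, so ∠RXZ = 75°.

Therefore, the measure of angle ∠RXZ = 75°.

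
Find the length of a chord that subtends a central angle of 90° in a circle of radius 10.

Chord length = 2r sin(θ/2)
= 2 × 10 × sin(90°/2)
= 2 × 10 × sin(45°)
= 10*sqrt(2)

10*sqrt(2)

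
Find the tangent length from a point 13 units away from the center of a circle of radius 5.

tangent = √(d² - r²) = √(13² - 5²) = √(169 - 25) = √144 = 12

12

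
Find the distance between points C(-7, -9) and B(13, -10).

The horizontal distance is |13 - -7| = 20 and the vertical distance is |-10 - -9| = 1.
By the Pythagorean theorem, d = sqrt(20^2 + 1^2) = sqrt(401).

sqrt(401)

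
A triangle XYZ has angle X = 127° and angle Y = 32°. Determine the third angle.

Let angle Z = x. Then 127 + 32 + x = 180.
x = 180 - 159 = 21 degrees.

21 degrees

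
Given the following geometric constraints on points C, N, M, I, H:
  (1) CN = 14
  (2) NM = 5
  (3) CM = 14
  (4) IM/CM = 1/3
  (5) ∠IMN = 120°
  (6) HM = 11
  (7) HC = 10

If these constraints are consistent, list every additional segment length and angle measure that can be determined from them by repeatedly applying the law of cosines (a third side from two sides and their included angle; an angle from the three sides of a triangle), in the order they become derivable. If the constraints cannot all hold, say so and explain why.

The constraints are consistent. Derivable facts, in order:
After 1 step:
- NI ≈ 8.37
- ∠CHM = 83.48°
- ∠CMH = 45.21°
- ∠CMN = 79.71°
- ∠CNM = 79.71°
- ∠HCM = 51.32°
- ∠MCN = 20.57°
After 2 steps:
- ∠INM = 28.86°
- ∠MIN = 31.14°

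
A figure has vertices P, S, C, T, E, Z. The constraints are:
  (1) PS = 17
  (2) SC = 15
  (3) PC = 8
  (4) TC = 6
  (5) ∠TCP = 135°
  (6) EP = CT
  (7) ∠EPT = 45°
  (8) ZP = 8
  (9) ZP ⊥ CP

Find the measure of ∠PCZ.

Step 1: By the law of cosines on triangle CPZ: CZ² = 8² + 8² − 2·8·8·cos(90°) = 128, so CZ = 8·√2.
Step 2: By the inverse law of cosines on triangle PCZ: cos(∠PCZ) = (8² + (8·√2)² − 8²) / (2·8·8·√2) = 128/181.02 = 0.7071, so ∠PCZ = 45°.

Therefore, the measure of angle ∠PCZ = 45°.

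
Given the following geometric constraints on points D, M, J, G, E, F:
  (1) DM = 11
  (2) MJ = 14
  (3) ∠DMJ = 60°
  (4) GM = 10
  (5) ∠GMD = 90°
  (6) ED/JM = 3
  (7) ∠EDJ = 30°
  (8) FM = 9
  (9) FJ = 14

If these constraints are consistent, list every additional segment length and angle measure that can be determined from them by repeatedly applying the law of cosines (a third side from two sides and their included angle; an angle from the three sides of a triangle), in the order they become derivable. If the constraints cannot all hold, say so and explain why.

The constraints are consistent. Derivable facts, in order:
After 1 step:
- DG ≈ 14.87
- DJ = √163
- ∠FJM = 37.5°
- ∠FMJ = 71.25°
- ∠JFM = 71.25°
After 2 steps:
- JE ≈ 31.59
- ∠DGM = 47.73°
- ∠DJM = 48.26°
- ∠GDM = 42.27°
- ∠JDM = 71.74°
After 3 steps:
- ∠DEJ = 11.66°
- ∠DJE = 138.34°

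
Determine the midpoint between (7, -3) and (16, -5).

M = ((x₁ + x₂)/2, (y₁ + y₂)/2)
= ((7 + 16)/2, (-3 + -5)/2)
= (23/2, -8/2) = (23/2, -4)

(23/2, -4)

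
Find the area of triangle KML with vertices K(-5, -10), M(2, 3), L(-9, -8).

Using the Shoelace formula for a triangle:
Area = (1/2)|x0(y1 - y2) + x1(y2 - y0) + x2(y0 - y1)|
Area = (1/2)|-5(3 - -8) + 2(-8 - -10) + -9(-10 - 3)|
Area = (1/2)|-55 + 4 + 117|
Area = (1/2)|66|
Area = (1/2)(66)
Area = 33

33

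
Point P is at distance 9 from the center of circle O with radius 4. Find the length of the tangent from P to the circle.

tangent = √(d² - r²) = √(9² - 4²) = √(81 - 16) = √65 = sqrt(65)

sqrt(65)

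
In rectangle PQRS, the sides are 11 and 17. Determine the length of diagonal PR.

Using the Pythagorean theorem:
d² = 11² + 17² = 121 + 289 = 410
d = sqrt(410)

sqrt(410)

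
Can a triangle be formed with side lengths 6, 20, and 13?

No.
The triangle inequality is violated: 6 + 13 = 19 ≤ 20.
These lengths cannot form a triangle.

No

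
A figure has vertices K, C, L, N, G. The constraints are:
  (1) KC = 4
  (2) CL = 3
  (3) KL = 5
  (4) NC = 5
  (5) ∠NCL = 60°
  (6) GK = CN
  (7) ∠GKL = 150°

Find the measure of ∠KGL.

From the given relations: GK = CN = 5.
Step 1: By the law of cosines on triangle GKL: GL² = 5² + 5² − 2·5·5·cos(150°) = 93.3, so GL ≈ 9.66.
Step 2: By the inverse law of cosines on triangle KGL: cos(∠KGL) = (5² + 9.66² − 5²) / (2·5·9.66) = 93.3/96.59 = 0.9659, so ∠KGL = 15°.

Therefore, the measure of angle ∠KGL = 15°.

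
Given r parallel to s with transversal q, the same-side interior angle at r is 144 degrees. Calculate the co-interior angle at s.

Co-interior angles (same-side interior) formed by parallel lines and a transversal are supplementary (sum to 180 degrees).
The given angle is 144 degrees.
The co-interior angle = 180 - 144 = 36 degrees.

36 degrees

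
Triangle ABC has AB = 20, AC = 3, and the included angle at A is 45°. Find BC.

When two sides and the included angle are known, the law of cosines gives the third side.
c^2 = a^2 + b^2 - 2ab cos(C) generalizes the Pythagorean theorem to non-right triangles.
Here: BC^2 = 400 + 9 - 120*(sqrt(2)/2) = 409 - 60*sqrt(2)
BC = sqrt(409 - 60*sqrt(2))

sqrt(409 - 60*sqrt(2))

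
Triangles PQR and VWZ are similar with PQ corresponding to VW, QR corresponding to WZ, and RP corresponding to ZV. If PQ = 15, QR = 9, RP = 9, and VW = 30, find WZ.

k = 30/15 = 2. WZ = 2 * 9 = 18.

18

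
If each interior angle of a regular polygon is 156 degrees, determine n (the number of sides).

Each interior angle of a regular n-gon is (n - 2) * 180 / n.
Setting this equal to 156:
(n - 2) * 180 / n = 156
Each exterior angle = 180 - 156 = 24 degrees.
Since exterior angles sum to 360: n = 360 / 24 = 15.

15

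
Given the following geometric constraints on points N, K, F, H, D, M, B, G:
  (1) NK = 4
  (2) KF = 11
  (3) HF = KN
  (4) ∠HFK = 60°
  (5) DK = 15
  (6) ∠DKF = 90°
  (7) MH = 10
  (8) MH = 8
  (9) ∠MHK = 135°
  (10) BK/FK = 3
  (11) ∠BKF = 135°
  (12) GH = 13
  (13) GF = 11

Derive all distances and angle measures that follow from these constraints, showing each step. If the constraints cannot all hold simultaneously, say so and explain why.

These constraints are not satisfiable: (7) MH = 10 and (8) MH = 8 assign two different lengths to the same segment. No planar figure meets all of them, so nothing further can be derived.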